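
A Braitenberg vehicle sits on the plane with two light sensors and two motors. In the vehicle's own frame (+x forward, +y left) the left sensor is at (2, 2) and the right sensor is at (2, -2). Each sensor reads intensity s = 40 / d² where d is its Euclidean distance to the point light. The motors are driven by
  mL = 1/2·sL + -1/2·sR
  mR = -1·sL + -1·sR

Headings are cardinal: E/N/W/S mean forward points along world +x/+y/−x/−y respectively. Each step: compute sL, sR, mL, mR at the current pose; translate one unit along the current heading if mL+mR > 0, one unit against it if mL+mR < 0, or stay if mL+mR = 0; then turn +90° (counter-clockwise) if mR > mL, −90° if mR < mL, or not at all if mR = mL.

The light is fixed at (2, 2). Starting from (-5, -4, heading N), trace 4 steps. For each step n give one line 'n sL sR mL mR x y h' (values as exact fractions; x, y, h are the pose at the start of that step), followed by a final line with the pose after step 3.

n=0: pose=(-5,-4,N); sL=40/97, sR=40/41; mL=-1120/3977, mR=-5520/3977; mL+mR=-6640/3977 → advance -1; mR−mL=-4400/3977 → turn -1·90°
n=1: pose=(-5,-5,E); sL=4/5, sR=20/53; mL=56/265, mR=-312/265; mL+mR=-256/265 → advance -1; mR−mL=-368/265 → turn -1·90°
n=2: pose=(-6,-5,S); sL=40/117, sR=40/181; mL=1280/21177, mR=-11920/21177; mL+mR=-10640/21177 → advance -1; mR−mL=-4400/7059 → turn -1·90°
n=3: pose=(-6,-4,W); sL=10/41, sR=10/29; mL=-60/1189, mR=-700/1189; mL+mR=-760/1189 → advance -1; mR−mL=-640/1189 → turn -1·90°

0 40/97 40/41 -1120/3977 -5520/3977 -5 -4 N
1 4/5 20/53 56/265 -312/265 -5 -5 E
2 40/117 40/181 1280/21177 -11920/21177 -6 -5 S
3 10/41 10/29 -60/1189 -700/1189 -6 -4 W
final -5 -4 N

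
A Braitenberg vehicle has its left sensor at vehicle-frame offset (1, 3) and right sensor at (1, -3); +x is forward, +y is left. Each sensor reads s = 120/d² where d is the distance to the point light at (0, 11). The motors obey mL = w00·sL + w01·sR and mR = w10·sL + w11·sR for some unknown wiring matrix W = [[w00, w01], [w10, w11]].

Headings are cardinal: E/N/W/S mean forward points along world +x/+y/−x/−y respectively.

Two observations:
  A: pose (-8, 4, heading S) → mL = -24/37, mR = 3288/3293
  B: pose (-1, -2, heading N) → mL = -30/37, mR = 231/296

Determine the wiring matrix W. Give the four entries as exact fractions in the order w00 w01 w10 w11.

0 -1 1/2 1/2

obs A: pose=(-8,4,S) → sL=120/89, sR=24/37, mL=-24/37, mR=3288/3293
obs B: pose=(-1,-2,N) → sL=3/4, sR=30/37, mL=-30/37, mR=231/296
sensor matrix S = [[120/89, 24/37], [3/4, 30/37]]; det S = 54/89
solve [mL_A; mL_B] = S·[w00; w01] and [mR_A; mR_B] = S·[w10; w11]:
  w00 = 0, w01 = -1, w10 = 1/2, w11 = 1/2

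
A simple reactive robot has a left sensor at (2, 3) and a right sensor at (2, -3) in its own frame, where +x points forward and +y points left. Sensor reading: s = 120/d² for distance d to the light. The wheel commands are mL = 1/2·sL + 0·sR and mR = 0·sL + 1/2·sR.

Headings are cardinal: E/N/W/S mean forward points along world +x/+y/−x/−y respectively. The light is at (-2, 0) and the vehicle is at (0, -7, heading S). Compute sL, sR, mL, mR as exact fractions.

60/53 60/41 30/53 30/41

left sensor world pos  = (3, -9); dL² = 106
right sensor world pos = (-3, -9); dR² = 82
sL = 120/106 = 60/53
sR = 120/82 = 60/41
mL = 1/2·sL + 0·sR = 30/53
mR = 0·sL + 1/2·sR = 30/41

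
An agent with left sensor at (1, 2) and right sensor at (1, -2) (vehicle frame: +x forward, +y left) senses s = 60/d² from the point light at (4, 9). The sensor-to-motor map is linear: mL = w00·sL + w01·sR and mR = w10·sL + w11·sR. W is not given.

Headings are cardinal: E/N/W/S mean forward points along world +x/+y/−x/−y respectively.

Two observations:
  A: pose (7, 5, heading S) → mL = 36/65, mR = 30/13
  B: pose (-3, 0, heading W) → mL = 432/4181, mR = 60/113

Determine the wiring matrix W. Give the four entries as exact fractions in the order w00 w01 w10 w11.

obs A: pose=(7,5,S) → sL=6/5, sR=30/13, mL=36/65, mR=30/13
obs B: pose=(-3,0,W) → sL=12/37, sR=60/113, mL=432/4181, mR=60/113
sensor matrix S = [[6/5, 30/13], [12/37, 60/113]]; det S = -6048/54353
solve [mL_A; mL_B] = S·[w00; w01] and [mR_A; mR_B] = S·[w10; w11]:
  w00 = -1/2, w01 = 1/2, w10 = 0, w11 = 1

-1/2 1/2 0 1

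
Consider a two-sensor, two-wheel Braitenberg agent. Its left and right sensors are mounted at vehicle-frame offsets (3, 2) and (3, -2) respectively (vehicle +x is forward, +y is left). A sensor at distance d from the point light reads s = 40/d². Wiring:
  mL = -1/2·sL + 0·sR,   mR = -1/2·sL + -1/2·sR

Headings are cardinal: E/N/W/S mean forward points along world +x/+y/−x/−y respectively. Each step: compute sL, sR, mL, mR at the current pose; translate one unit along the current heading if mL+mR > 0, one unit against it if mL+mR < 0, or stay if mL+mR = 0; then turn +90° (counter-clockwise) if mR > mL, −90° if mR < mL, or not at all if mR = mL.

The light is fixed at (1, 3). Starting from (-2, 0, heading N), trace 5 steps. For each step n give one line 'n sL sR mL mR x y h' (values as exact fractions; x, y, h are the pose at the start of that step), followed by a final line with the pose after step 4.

0 8/5 40 -4/5 -104/5 -2 0 N
1 10 10/9 -5 -50/9 -2 -1 E
2 40/53 8/17 -20/53 -552/901 -3 -1 S
3 20/37 4/5 -10/37 -124/185 -3 0 W
4 8/5 40 -4/5 -104/5 -2 0 N
final -2 -1 E

n=0: pose=(-2,0,N); sL=8/5, sR=40; mL=-4/5, mR=-104/5; mL+mR=-108/5 → advance -1; mR−mL=-20 → turn -1·90°
n=1: pose=(-2,-1,E); sL=10, sR=10/9; mL=-5, mR=-50/9; mL+mR=-95/9 → advance -1; mR−mL=-5/9 → turn -1·90°
n=2: pose=(-3,-1,S); sL=40/53, sR=8/17; mL=-20/53, mR=-552/901; mL+mR=-892/901 → advance -1; mR−mL=-4/17 → turn -1·90°
n=3: pose=(-3,0,W); sL=20/37, sR=4/5; mL=-10/37, mR=-124/185; mL+mR=-174/185 → advance -1; mR−mL=-2/5 → turn -1·90°
n=4: pose=(-2,0,N); sL=8/5, sR=40; mL=-4/5, mR=-104/5; mL+mR=-108/5 → advance -1; mR−mL=-20 → turn -1·90°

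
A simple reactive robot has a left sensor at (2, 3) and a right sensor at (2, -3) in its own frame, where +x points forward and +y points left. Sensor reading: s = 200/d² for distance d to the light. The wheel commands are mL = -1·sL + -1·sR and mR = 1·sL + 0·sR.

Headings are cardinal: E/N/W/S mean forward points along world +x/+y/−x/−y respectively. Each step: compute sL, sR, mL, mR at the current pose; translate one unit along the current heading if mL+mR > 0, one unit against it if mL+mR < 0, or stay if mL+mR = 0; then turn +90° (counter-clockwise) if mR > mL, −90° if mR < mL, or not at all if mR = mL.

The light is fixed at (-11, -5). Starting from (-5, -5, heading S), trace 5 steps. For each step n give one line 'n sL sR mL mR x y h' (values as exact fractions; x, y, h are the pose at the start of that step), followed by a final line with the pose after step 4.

n=0: pose=(-5,-5,S); sL=40/17, sR=200/13; mL=-3920/221, mR=40/17; mL+mR=-200/13 → advance -1; mR−mL=4440/221 → turn +1·90°
n=1: pose=(-5,-4,E); sL=5/2, sR=50/17; mL=-185/34, mR=5/2; mL+mR=-50/17 → advance -1; mR−mL=135/17 → turn +1·90°
n=2: pose=(-6,-4,N); sL=200/13, sR=200/73; mL=-17200/949, mR=200/13; mL+mR=-200/73 → advance -1; mR−mL=31800/949 → turn +1·90°
n=3: pose=(-6,-5,W); sL=100/9, sR=100/9; mL=-200/9, mR=100/9; mL+mR=-100/9 → advance -1; mR−mL=100/3 → turn +1·90°
n=4: pose=(-5,-5,S); sL=40/17, sR=200/13; mL=-3920/221, mR=40/17; mL+mR=-200/13 → advance -1; mR−mL=4440/221 → turn +1·90°

0 40/17 200/13 -3920/221 40/17 -5 -5 S
1 5/2 50/17 -185/34 5/2 -5 -4 E
2 200/13 200/73 -17200/949 200/13 -6 -4 N
3 100/9 100/9 -200/9 100/9 -6 -5 W
4 40/17 200/13 -3920/221 40/17 -5 -5 S
final -5 -4 E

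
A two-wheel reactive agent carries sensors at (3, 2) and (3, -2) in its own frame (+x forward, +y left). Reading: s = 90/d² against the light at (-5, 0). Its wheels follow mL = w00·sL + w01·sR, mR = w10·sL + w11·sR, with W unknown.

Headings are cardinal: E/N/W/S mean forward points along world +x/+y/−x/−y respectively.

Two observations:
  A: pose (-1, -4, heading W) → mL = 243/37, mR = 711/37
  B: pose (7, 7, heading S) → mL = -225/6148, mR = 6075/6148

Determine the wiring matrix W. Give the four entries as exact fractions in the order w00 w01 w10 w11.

obs A: pose=(-1,-4,W) → sL=90/37, sR=18, mL=243/37, mR=711/37
obs B: pose=(7,7,S) → sL=45/106, sR=45/58, mL=-225/6148, mR=6075/6148
sensor matrix S = [[90/37, 18], [45/106, 45/58]]; det S = -327240/56869
solve [mL_A; mL_B] = S·[w00; w01] and [mR_A; mR_B] = S·[w10; w11]:
  w00 = -1, w01 = 1/2, w10 = 1/2, w11 = 1

-1 1/2 1/2 1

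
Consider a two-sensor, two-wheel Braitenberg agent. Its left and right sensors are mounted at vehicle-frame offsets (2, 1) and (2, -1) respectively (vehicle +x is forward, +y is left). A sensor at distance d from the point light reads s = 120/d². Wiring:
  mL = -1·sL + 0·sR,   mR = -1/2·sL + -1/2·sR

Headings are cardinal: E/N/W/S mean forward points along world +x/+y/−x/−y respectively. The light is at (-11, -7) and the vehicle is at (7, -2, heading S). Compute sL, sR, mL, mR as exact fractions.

12/37 60/149 -12/37 -2004/5513

left sensor world pos  = (8, -4); dL² = 370
right sensor world pos = (6, -4); dR² = 298
sL = 120/370 = 12/37
sR = 120/298 = 60/149
mL = -1·sL + 0·sR = -12/37
mR = -1/2·sL + -1/2·sR = -2004/5513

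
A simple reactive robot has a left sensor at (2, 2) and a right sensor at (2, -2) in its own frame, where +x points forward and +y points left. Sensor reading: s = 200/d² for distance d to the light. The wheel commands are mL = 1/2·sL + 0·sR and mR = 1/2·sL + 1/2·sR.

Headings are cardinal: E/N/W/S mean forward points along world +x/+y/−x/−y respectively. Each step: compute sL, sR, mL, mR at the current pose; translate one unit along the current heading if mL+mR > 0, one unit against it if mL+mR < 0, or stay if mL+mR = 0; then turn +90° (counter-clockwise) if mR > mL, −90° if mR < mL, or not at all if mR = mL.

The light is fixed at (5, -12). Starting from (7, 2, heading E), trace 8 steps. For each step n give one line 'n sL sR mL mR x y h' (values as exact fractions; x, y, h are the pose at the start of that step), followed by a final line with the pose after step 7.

0 25/34 5/4 25/68 135/136 7 2 E
1 200/257 200/281 100/257 53800/72217 8 2 N
2 20/17 20/29 10/17 460/493 8 3 W
3 40/37 200/169 20/37 7080/6253 7 3 S
4 25/34 5/4 25/68 135/136 7 2 E
5 200/257 200/281 100/257 53800/72217 8 2 N
6 20/17 20/29 10/17 460/493 8 3 W
7 40/37 200/169 20/37 7080/6253 7 3 S
final 7 2 E

n=0: pose=(7,2,E); sL=25/34, sR=5/4; mL=25/68, mR=135/136; mL+mR=185/136 → advance +1; mR−mL=5/8 → turn +1·90°
n=1: pose=(8,2,N); sL=200/257, sR=200/281; mL=100/257, mR=53800/72217; mL+mR=81900/72217 → advance +1; mR−mL=100/281 → turn +1·90°
n=2: pose=(8,3,W); sL=20/17, sR=20/29; mL=10/17, mR=460/493; mL+mR=750/493 → advance +1; mR−mL=10/29 → turn +1·90°
n=3: pose=(7,3,S); sL=40/37, sR=200/169; mL=20/37, mR=7080/6253; mL+mR=10460/6253 → advance +1; mR−mL=100/169 → turn +1·90°
n=4: pose=(7,2,E); sL=25/34, sR=5/4; mL=25/68, mR=135/136; mL+mR=185/136 → advance +1; mR−mL=5/8 → turn +1·90°
n=5: pose=(8,2,N); sL=200/257, sR=200/281; mL=100/257, mR=53800/72217; mL+mR=81900/72217 → advance +1; mR−mL=100/281 → turn +1·90°
n=6: pose=(8,3,W); sL=20/17, sR=20/29; mL=10/17, mR=460/493; mL+mR=750/493 → advance +1; mR−mL=10/29 → turn +1·90°
n=7: pose=(7,3,S); sL=40/37, sR=200/169; mL=20/37, mR=7080/6253; mL+mR=10460/6253 → advance +1; mR−mL=100/169 → turn +1·90°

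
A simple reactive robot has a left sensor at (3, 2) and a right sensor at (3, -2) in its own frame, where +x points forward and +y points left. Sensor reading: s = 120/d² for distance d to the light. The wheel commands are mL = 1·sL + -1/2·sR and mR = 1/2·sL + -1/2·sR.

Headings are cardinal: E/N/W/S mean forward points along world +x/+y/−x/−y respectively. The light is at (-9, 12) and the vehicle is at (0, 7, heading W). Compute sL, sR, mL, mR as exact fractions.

24/17 8/3 4/51 -32/51

left sensor world pos  = (-3, 5); dL² = 85
right sensor world pos = (-3, 9); dR² = 45
sL = 120/85 = 24/17
sR = 120/45 = 8/3
mL = 1·sL + -1/2·sR = 4/51
mR = 1/2·sL + -1/2·sR = -32/51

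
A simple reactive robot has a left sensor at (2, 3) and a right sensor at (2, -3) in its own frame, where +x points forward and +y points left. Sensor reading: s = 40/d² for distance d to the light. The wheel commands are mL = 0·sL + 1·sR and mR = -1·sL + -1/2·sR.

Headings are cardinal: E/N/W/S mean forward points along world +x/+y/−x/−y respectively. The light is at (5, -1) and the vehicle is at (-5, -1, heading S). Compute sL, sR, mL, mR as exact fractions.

left sensor world pos  = (-2, -3); dL² = 53
right sensor world pos = (-8, -3); dR² = 173
sL = 40/53 = 40/53
sR = 40/173 = 40/173
mL = 0·sL + 1·sR = 40/173
mR = -1·sL + -1/2·sR = -7980/9169

40/53 40/173 40/173 -7980/9169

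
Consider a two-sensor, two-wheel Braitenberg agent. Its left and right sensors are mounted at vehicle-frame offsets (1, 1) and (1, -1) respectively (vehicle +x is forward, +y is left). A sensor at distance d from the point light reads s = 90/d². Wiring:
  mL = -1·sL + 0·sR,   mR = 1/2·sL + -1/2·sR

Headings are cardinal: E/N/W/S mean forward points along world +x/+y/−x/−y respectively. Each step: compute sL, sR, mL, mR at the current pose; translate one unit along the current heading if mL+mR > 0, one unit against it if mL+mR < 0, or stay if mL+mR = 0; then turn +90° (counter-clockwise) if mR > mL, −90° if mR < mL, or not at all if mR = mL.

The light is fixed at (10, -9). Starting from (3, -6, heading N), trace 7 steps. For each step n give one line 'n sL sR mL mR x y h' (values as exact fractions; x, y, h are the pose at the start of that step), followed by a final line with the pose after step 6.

0 9/8 45/26 -9/8 -63/208 3 -6 N
1 18/13 90/73 -18/13 72/949 3 -7 W
2 45/13 9/5 -45/13 54/65 4 -7 S
3 90/41 90/29 -90/41 -540/1189 4 -6 E
4 9/8 45/26 -9/8 -63/208 3 -6 N
5 18/13 90/73 -18/13 72/949 3 -7 W
6 45/13 9/5 -45/13 54/65 4 -7 S
final 4 -6 E

n=0: pose=(3,-6,N); sL=9/8, sR=45/26; mL=-9/8, mR=-63/208; mL+mR=-297/208 → advance -1; mR−mL=171/208 → turn +1·90°
n=1: pose=(3,-7,W); sL=18/13, sR=90/73; mL=-18/13, mR=72/949; mL+mR=-1242/949 → advance -1; mR−mL=1386/949 → turn +1·90°
n=2: pose=(4,-7,S); sL=45/13, sR=9/5; mL=-45/13, mR=54/65; mL+mR=-171/65 → advance -1; mR−mL=279/65 → turn +1·90°
n=3: pose=(4,-6,E); sL=90/41, sR=90/29; mL=-90/41, mR=-540/1189; mL+mR=-3150/1189 → advance -1; mR−mL=2070/1189 → turn +1·90°
n=4: pose=(3,-6,N); sL=9/8, sR=45/26; mL=-9/8, mR=-63/208; mL+mR=-297/208 → advance -1; mR−mL=171/208 → turn +1·90°
n=5: pose=(3,-7,W); sL=18/13, sR=90/73; mL=-18/13, mR=72/949; mL+mR=-1242/949 → advance -1; mR−mL=1386/949 → turn +1·90°
n=6: pose=(4,-7,S); sL=45/13, sR=9/5; mL=-45/13, mR=54/65; mL+mR=-171/65 → advance -1; mR−mL=279/65 → turn +1·90°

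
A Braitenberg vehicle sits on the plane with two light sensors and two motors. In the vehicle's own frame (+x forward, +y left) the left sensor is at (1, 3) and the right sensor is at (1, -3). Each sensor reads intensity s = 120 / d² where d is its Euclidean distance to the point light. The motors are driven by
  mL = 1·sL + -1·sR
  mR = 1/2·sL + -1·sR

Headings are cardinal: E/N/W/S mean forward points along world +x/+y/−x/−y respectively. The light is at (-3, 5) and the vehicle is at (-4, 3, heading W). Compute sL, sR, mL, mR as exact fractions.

left sensor world pos  = (-5, 0); dL² = 29
right sensor world pos = (-5, 6); dR² = 5
sL = 120/29 = 120/29
sR = 120/5 = 24
mL = 1·sL + -1·sR = -576/29
mR = 1/2·sL + -1·sR = -636/29

120/29 24 -576/29 -636/29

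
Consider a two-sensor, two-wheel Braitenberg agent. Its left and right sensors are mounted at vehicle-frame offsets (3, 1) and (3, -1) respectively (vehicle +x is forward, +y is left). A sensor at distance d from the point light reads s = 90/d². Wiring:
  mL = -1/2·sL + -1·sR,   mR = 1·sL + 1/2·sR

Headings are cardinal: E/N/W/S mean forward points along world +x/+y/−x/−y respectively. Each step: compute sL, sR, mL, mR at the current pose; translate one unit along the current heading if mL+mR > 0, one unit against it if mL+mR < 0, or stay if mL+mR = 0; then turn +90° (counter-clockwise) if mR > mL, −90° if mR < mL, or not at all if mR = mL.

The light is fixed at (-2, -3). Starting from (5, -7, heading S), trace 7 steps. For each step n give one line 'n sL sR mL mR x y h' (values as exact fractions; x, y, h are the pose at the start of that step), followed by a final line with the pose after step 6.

n=0: pose=(5,-7,S); sL=90/113, sR=18/17; mL=-2799/1921, mR=2547/1921; mL+mR=-252/1921 → advance -1; mR−mL=5346/1921 → turn +1·90°
n=1: pose=(5,-6,E); sL=45/52, sR=45/58; mL=-3645/3016, mR=945/754; mL+mR=135/3016 → advance +1; mR−mL=7425/3016 → turn +1·90°
n=2: pose=(6,-6,N); sL=90/49, sR=10/9; mL=-895/441, mR=1055/441; mL+mR=160/441 → advance +1; mR−mL=650/147 → turn +1·90°
n=3: pose=(6,-5,W); sL=45/17, sR=45/13; mL=-2115/442, mR=1935/442; mL+mR=-90/221 → advance -1; mR−mL=2025/221 → turn +1·90°
n=4: pose=(7,-5,S); sL=18/25, sR=90/89; mL=-3051/2225, mR=2727/2225; mL+mR=-324/2225 → advance -1; mR−mL=5778/2225 → turn +1·90°
n=5: pose=(7,-4,E); sL=5/8, sR=45/74; mL=-545/592, mR=275/296; mL+mR=5/592 → advance +1; mR−mL=1095/592 → turn +1·90°
n=6: pose=(8,-4,N); sL=18/17, sR=18/25; mL=-531/425, mR=603/425; mL+mR=72/425 → advance +1; mR−mL=1134/425 → turn +1·90°

0 90/113 18/17 -2799/1921 2547/1921 5 -7 S
1 45/52 45/58 -3645/3016 945/754 5 -6 E
2 90/49 10/9 -895/441 1055/441 6 -6 N
3 45/17 45/13 -2115/442 1935/442 6 -5 W
4 18/25 90/89 -3051/2225 2727/2225 7 -5 S
5 5/8 45/74 -545/592 275/296 7 -4 E
6 18/17 18/25 -531/425 603/425 8 -4 N
final 8 -3 W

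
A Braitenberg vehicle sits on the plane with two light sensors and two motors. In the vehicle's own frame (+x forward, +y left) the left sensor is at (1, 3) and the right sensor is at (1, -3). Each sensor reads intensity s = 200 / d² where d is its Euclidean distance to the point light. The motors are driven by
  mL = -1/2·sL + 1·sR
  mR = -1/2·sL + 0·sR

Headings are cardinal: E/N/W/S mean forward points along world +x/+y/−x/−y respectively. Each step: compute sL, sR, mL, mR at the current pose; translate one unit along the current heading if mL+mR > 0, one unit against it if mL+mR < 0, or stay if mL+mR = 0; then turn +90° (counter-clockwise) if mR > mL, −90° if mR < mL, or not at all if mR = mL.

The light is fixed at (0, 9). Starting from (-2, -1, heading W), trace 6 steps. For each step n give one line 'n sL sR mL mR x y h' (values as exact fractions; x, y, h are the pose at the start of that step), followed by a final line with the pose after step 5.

0 100/89 100/29 7450/2581 -50/89 -2 -1 W
1 200/117 200/81 1700/1053 -100/117 -3 -1 N
2 5 50/37 -85/74 -5/2 -3 0 E
3 200/101 200/149 5300/15049 -100/101 -4 0 S
4 100/73 4 242/73 -50/73 -4 1 W
5 200/113 200/53 17300/5989 -100/113 -5 1 N
final -5 2 E

n=0: pose=(-2,-1,W); sL=100/89, sR=100/29; mL=7450/2581, mR=-50/89; mL+mR=6000/2581 → advance +1; mR−mL=-100/29 → turn -1·90°
n=1: pose=(-3,-1,N); sL=200/117, sR=200/81; mL=1700/1053, mR=-100/117; mL+mR=800/1053 → advance +1; mR−mL=-200/81 → turn -1·90°
n=2: pose=(-3,0,E); sL=5, sR=50/37; mL=-85/74, mR=-5/2; mL+mR=-135/37 → advance -1; mR−mL=-50/37 → turn -1·90°
n=3: pose=(-4,0,S); sL=200/101, sR=200/149; mL=5300/15049, mR=-100/101; mL+mR=-9600/15049 → advance -1; mR−mL=-200/149 → turn -1·90°
n=4: pose=(-4,1,W); sL=100/73, sR=4; mL=242/73, mR=-50/73; mL+mR=192/73 → advance +1; mR−mL=-4 → turn -1·90°
n=5: pose=(-5,1,N); sL=200/113, sR=200/53; mL=17300/5989, mR=-100/113; mL+mR=12000/5989 → advance +1; mR−mL=-200/53 → turn -1·90°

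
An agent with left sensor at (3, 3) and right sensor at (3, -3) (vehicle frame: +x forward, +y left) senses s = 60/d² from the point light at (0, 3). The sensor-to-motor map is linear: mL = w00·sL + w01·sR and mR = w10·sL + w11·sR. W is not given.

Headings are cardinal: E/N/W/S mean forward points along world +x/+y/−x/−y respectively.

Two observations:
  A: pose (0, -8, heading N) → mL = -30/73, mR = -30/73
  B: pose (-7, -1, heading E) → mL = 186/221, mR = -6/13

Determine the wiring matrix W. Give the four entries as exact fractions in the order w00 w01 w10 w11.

1/2 -1 0 -1/2

obs A: pose=(0,-8,N) → sL=60/73, sR=60/73, mL=-30/73, mR=-30/73
obs B: pose=(-7,-1,E) → sL=60/17, sR=12/13, mL=186/221, mR=-6/13
sensor matrix S = [[60/73, 60/73], [60/17, 12/13]]; det S = -34560/16133
solve [mL_A; mL_B] = S·[w00; w01] and [mR_A; mR_B] = S·[w10; w11]:
  w00 = 1/2, w01 = -1, w10 = 0, w11 = -1/2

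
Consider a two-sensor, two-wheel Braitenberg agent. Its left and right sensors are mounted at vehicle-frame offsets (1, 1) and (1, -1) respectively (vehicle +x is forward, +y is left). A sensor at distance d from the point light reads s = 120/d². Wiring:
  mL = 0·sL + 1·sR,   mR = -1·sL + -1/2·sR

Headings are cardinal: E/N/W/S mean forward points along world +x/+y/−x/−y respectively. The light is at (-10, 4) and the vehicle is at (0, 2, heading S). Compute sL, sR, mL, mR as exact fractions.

left sensor world pos  = (1, 1); dL² = 130
right sensor world pos = (-1, 1); dR² = 90
sL = 120/130 = 12/13
sR = 120/90 = 4/3
mL = 0·sL + 1·sR = 4/3
mR = -1·sL + -1/2·sR = -62/39

12/13 4/3 4/3 -62/39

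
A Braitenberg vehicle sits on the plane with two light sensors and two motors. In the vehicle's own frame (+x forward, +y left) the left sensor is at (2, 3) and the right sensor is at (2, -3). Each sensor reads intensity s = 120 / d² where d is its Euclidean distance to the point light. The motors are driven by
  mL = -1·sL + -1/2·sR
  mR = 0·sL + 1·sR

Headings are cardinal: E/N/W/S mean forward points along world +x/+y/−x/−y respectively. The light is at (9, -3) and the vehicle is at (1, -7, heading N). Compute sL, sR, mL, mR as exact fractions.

left sensor world pos  = (-2, -5); dL² = 125
right sensor world pos = (4, -5); dR² = 29
sL = 120/125 = 24/25
sR = 120/29 = 120/29
mL = -1·sL + -1/2·sR = -2196/725
mR = 0·sL + 1·sR = 120/29

24/25 120/29 -2196/725 120/29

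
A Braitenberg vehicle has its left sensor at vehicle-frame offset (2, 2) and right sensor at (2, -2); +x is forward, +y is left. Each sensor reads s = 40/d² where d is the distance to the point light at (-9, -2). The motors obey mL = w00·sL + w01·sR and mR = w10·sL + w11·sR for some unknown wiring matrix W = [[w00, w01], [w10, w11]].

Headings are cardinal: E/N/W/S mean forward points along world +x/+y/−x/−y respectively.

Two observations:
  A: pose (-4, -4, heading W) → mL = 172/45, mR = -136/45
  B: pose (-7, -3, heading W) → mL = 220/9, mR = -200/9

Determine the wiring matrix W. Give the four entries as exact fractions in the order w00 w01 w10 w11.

obs A: pose=(-4,-4,W) → sL=8/5, sR=40/9, mL=172/45, mR=-136/45
obs B: pose=(-7,-3,W) → sL=40/9, sR=40, mL=220/9, mR=-200/9
sensor matrix S = [[8/5, 40/9], [40/9, 40]]; det S = 3584/81
solve [mL_A; mL_B] = S·[w00; w01] and [mR_A; mR_B] = S·[w10; w11]:
  w00 = 1, w01 = 1/2, w10 = -1/2, w11 = -1/2

1 1/2 -1/2 -1/2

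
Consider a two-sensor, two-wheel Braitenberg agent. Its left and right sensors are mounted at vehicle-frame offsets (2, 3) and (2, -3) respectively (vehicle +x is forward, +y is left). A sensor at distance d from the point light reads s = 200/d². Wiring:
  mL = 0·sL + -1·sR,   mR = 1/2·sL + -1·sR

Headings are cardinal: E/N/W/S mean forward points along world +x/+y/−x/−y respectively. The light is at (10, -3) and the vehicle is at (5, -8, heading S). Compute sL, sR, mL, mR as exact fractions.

left sensor world pos  = (8, -10); dL² = 53
right sensor world pos = (2, -10); dR² = 113
sL = 200/53 = 200/53
sR = 200/113 = 200/113
mL = 0·sL + -1·sR = -200/113
mR = 1/2·sL + -1·sR = 700/5989

200/53 200/113 -200/113 700/5989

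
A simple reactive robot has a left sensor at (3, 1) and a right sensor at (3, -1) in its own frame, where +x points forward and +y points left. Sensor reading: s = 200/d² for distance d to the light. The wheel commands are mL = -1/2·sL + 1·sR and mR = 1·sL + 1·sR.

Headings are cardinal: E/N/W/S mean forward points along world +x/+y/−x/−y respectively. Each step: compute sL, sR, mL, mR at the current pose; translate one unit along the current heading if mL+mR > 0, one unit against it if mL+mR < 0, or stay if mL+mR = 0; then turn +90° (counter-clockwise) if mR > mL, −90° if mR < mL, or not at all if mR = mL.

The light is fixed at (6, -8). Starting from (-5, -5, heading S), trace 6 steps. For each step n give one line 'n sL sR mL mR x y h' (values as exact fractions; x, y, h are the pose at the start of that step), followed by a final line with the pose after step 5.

n=0: pose=(-5,-5,S); sL=2, sR=25/18; mL=7/18, mR=61/18; mL+mR=34/9 → advance +1; mR−mL=3 → turn +1·90°
n=1: pose=(-5,-6,E); sL=200/73, sR=40/13; mL=1620/949, mR=5520/949; mL+mR=7140/949 → advance +1; mR−mL=300/73 → turn +1·90°
n=2: pose=(-4,-6,N); sL=100/73, sR=100/53; mL=4650/3869, mR=12600/3869; mL+mR=17250/3869 → advance +1; mR−mL=150/73 → turn +1·90°
n=3: pose=(-4,-5,W); sL=200/173, sR=40/37; mL=3220/6401, mR=14320/6401; mL+mR=17540/6401 → advance +1; mR−mL=300/173 → turn +1·90°
n=4: pose=(-5,-5,S); sL=2, sR=25/18; mL=7/18, mR=61/18; mL+mR=34/9 → advance +1; mR−mL=3 → turn +1·90°
n=5: pose=(-5,-6,E); sL=200/73, sR=40/13; mL=1620/949, mR=5520/949; mL+mR=7140/949 → advance +1; mR−mL=300/73 → turn +1·90°

0 2 25/18 7/18 61/18 -5 -5 S
1 200/73 40/13 1620/949 5520/949 -5 -6 E
2 100/73 100/53 4650/3869 12600/3869 -4 -6 N
3 200/173 40/37 3220/6401 14320/6401 -4 -5 W
4 2 25/18 7/18 61/18 -5 -5 S
5 200/73 40/13 1620/949 5520/949 -5 -6 E
final -4 -6 N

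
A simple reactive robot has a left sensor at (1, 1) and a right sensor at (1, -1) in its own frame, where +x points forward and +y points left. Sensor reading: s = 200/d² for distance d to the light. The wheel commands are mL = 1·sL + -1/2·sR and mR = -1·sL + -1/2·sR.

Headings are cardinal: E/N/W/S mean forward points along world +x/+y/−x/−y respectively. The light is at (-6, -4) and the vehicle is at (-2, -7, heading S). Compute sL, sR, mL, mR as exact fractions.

200/41 8 36/41 -364/41

left sensor world pos  = (-1, -8); dL² = 41
right sensor world pos = (-3, -8); dR² = 25
sL = 200/41 = 200/41
sR = 200/25 = 8
mL = 1·sL + -1/2·sR = 36/41
mR = -1·sL + -1/2·sR = -364/41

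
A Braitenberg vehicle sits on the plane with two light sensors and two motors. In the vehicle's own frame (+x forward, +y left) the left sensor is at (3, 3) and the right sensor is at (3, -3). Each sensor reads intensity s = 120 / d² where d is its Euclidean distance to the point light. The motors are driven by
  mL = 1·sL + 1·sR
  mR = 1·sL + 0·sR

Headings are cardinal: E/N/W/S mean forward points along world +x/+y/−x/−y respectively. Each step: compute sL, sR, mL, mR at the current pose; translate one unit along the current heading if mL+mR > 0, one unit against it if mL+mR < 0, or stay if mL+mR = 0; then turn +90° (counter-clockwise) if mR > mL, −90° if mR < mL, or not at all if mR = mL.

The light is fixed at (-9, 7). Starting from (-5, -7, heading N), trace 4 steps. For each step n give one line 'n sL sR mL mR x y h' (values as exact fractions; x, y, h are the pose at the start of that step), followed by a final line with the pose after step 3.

n=0: pose=(-5,-7,N); sL=60/61, sR=12/17; mL=1752/1037, mR=60/61; mL+mR=2772/1037 → advance +1; mR−mL=-12/17 → turn -1·90°
n=1: pose=(-5,-6,E); sL=120/149, sR=24/61; mL=10896/9089, mR=120/149; mL+mR=18216/9089 → advance +1; mR−mL=-24/61 → turn -1·90°
n=2: pose=(-4,-6,S); sL=3/8, sR=6/13; mL=87/104, mR=3/8; mL+mR=63/52 → advance +1; mR−mL=-6/13 → turn -1·90°
n=3: pose=(-4,-7,W); sL=120/293, sR=24/25; mL=10032/7325, mR=120/293; mL+mR=13032/7325 → advance +1; mR−mL=-24/25 → turn -1·90°

0 60/61 12/17 1752/1037 60/61 -5 -7 N
1 120/149 24/61 10896/9089 120/149 -5 -6 E
2 3/8 6/13 87/104 3/8 -4 -6 S
3 120/293 24/25 10032/7325 120/293 -4 -7 W
final -5 -7 N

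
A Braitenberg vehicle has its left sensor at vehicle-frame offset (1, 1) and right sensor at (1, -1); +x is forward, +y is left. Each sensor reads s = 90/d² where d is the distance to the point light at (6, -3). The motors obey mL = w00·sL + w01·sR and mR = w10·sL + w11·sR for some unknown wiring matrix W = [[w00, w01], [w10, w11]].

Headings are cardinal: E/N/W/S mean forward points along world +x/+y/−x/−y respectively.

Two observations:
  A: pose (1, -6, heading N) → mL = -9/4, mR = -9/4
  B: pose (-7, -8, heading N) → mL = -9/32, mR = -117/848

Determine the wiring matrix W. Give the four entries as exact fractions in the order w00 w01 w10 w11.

0 -1/2 1 -1

obs A: pose=(1,-6,N) → sL=9/4, sR=9/2, mL=-9/4, mR=-9/4
obs B: pose=(-7,-8,N) → sL=45/106, sR=9/16, mL=-9/32, mR=-117/848
sensor matrix S = [[9/4, 9/2], [45/106, 9/16]]; det S = -2187/3392
solve [mL_A; mL_B] = S·[w00; w01] and [mR_A; mR_B] = S·[w10; w11]:
  w00 = 0, w01 = -1/2, w10 = 1, w11 = -1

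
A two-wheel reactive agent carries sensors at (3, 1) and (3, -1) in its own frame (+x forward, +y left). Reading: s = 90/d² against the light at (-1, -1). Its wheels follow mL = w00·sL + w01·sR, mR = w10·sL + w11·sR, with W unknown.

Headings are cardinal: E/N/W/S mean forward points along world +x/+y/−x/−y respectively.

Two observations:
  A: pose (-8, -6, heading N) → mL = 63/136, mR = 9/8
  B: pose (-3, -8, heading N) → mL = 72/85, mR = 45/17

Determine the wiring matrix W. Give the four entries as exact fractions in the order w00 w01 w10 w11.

-1/2 1/2 0 1/2

obs A: pose=(-8,-6,N) → sL=45/34, sR=9/4, mL=63/136, mR=9/8
obs B: pose=(-3,-8,N) → sL=18/5, sR=90/17, mL=72/85, mR=45/17
sensor matrix S = [[45/34, 9/4], [18/5, 90/17]]; det S = -3159/2890
solve [mL_A; mL_B] = S·[w00; w01] and [mR_A; mR_B] = S·[w10; w11]:
  w00 = -1/2, w01 = 1/2, w10 = 0, w11 = 1/2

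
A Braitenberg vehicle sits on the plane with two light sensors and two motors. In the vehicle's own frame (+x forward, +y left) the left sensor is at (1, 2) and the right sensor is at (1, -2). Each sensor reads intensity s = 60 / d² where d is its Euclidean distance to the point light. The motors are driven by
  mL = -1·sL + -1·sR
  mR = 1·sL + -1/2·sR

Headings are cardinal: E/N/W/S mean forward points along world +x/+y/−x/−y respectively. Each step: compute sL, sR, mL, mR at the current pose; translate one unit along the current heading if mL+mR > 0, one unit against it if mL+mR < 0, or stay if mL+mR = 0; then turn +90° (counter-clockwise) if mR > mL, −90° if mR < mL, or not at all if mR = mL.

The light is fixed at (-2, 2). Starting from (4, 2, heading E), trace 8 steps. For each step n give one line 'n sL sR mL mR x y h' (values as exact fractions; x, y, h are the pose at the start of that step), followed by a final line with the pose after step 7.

0 60/53 60/53 -120/53 30/53 4 2 E
1 6 6/5 -36/5 27/5 3 2 N
2 12/5 60/17 -504/85 54/85 3 1 W
3 15/17 3 -66/17 -21/34 4 1 S
4 60/53 60/53 -120/53 30/53 4 2 E
5 6 6/5 -36/5 27/5 3 2 N
6 12/5 60/17 -504/85 54/85 3 1 W
7 15/17 3 -66/17 -21/34 4 1 S
final 4 2 E

n=0: pose=(4,2,E); sL=60/53, sR=60/53; mL=-120/53, mR=30/53; mL+mR=-90/53 → advance -1; mR−mL=150/53 → turn +1·90°
n=1: pose=(3,2,N); sL=6, sR=6/5; mL=-36/5, mR=27/5; mL+mR=-9/5 → advance -1; mR−mL=63/5 → turn +1·90°
n=2: pose=(3,1,W); sL=12/5, sR=60/17; mL=-504/85, mR=54/85; mL+mR=-90/17 → advance -1; mR−mL=558/85 → turn +1·90°
n=3: pose=(4,1,S); sL=15/17, sR=3; mL=-66/17, mR=-21/34; mL+mR=-9/2 → advance -1; mR−mL=111/34 → turn +1·90°
n=4: pose=(4,2,E); sL=60/53, sR=60/53; mL=-120/53, mR=30/53; mL+mR=-90/53 → advance -1; mR−mL=150/53 → turn +1·90°
n=5: pose=(3,2,N); sL=6, sR=6/5; mL=-36/5, mR=27/5; mL+mR=-9/5 → advance -1; mR−mL=63/5 → turn +1·90°
n=6: pose=(3,1,W); sL=12/5, sR=60/17; mL=-504/85, mR=54/85; mL+mR=-90/17 → advance -1; mR−mL=558/85 → turn +1·90°
n=7: pose=(4,1,S); sL=15/17, sR=3; mL=-66/17, mR=-21/34; mL+mR=-9/2 → advance -1; mR−mL=111/34 → turn +1·90°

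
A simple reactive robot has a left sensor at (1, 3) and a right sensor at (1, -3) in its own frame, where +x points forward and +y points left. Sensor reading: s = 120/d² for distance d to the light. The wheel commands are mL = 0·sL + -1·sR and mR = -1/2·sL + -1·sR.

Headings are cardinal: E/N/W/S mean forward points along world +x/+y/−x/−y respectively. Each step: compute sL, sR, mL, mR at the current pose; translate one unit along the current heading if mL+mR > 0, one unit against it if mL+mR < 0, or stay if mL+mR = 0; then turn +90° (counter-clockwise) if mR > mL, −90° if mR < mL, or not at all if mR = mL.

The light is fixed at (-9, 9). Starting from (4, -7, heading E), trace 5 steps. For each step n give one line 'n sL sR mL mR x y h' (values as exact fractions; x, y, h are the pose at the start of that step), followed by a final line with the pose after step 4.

n=0: pose=(4,-7,E); sL=24/73, sR=120/557; mL=-120/557, mR=-15444/40661; mL+mR=-24204/40661 → advance -1; mR−mL=-12/73 → turn -1·90°
n=1: pose=(3,-7,S); sL=60/257, sR=12/37; mL=-12/37, mR=-4194/9509; mL+mR=-7278/9509 → advance -1; mR−mL=-30/257 → turn -1·90°
n=2: pose=(3,-6,W); sL=24/89, sR=24/53; mL=-24/53, mR=-2772/4717; mL+mR=-4908/4717 → advance -1; mR−mL=-12/89 → turn -1·90°
n=3: pose=(4,-6,N); sL=15/37, sR=30/113; mL=-30/113, mR=-3915/8362; mL+mR=-6135/8362 → advance -1; mR−mL=-15/74 → turn -1·90°
n=4: pose=(4,-7,E); sL=24/73, sR=120/557; mL=-120/557, mR=-15444/40661; mL+mR=-24204/40661 → advance -1; mR−mL=-12/73 → turn -1·90°

0 24/73 120/557 -120/557 -15444/40661 4 -7 E
1 60/257 12/37 -12/37 -4194/9509 3 -7 S
2 24/89 24/53 -24/53 -2772/4717 3 -6 W
3 15/37 30/113 -30/113 -3915/8362 4 -6 N
4 24/73 120/557 -120/557 -15444/40661 4 -7 E
final 3 -7 S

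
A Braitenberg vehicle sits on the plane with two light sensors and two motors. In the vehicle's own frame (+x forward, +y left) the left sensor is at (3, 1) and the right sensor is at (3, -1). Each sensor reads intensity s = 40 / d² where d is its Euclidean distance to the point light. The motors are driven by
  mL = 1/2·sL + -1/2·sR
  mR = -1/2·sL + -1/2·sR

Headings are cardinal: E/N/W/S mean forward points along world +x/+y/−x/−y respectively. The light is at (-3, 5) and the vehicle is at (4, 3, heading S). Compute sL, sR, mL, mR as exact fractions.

40/89 40/61 -560/5429 -3000/5429

left sensor world pos  = (5, 0); dL² = 89
right sensor world pos = (3, 0); dR² = 61
sL = 40/89 = 40/89
sR = 40/61 = 40/61
mL = 1/2·sL + -1/2·sR = -560/5429
mR = -1/2·sL + -1/2·sR = -3000/5429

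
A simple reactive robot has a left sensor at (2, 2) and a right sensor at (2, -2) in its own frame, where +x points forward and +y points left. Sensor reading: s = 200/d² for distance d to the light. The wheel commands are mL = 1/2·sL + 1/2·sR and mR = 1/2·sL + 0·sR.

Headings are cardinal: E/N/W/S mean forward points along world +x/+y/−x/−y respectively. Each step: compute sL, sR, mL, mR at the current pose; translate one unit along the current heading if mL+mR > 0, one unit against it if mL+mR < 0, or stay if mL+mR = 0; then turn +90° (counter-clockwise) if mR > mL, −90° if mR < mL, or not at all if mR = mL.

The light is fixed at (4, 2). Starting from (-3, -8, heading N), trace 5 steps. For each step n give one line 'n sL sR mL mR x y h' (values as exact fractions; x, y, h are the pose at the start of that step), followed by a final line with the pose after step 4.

0 40/29 200/89 4680/2581 20/29 -3 -8 N
1 100/37 100/73 5500/2701 50/37 -3 -7 E
2 200/137 40/37 6440/5069 100/137 -2 -7 S
3 25/26 25/16 525/416 25/52 -2 -8 W
4 40/29 200/89 4680/2581 20/29 -3 -8 N
final -3 -7 E

n=0: pose=(-3,-8,N); sL=40/29, sR=200/89; mL=4680/2581, mR=20/29; mL+mR=6460/2581 → advance +1; mR−mL=-100/89 → turn -1·90°
n=1: pose=(-3,-7,E); sL=100/37, sR=100/73; mL=5500/2701, mR=50/37; mL+mR=9150/2701 → advance +1; mR−mL=-50/73 → turn -1·90°
n=2: pose=(-2,-7,S); sL=200/137, sR=40/37; mL=6440/5069, mR=100/137; mL+mR=10140/5069 → advance +1; mR−mL=-20/37 → turn -1·90°
n=3: pose=(-2,-8,W); sL=25/26, sR=25/16; mL=525/416, mR=25/52; mL+mR=725/416 → advance +1; mR−mL=-25/32 → turn -1·90°
n=4: pose=(-3,-8,N); sL=40/29, sR=200/89; mL=4680/2581, mR=20/29; mL+mR=6460/2581 → advance +1; mR−mL=-100/89 → turn -1·90°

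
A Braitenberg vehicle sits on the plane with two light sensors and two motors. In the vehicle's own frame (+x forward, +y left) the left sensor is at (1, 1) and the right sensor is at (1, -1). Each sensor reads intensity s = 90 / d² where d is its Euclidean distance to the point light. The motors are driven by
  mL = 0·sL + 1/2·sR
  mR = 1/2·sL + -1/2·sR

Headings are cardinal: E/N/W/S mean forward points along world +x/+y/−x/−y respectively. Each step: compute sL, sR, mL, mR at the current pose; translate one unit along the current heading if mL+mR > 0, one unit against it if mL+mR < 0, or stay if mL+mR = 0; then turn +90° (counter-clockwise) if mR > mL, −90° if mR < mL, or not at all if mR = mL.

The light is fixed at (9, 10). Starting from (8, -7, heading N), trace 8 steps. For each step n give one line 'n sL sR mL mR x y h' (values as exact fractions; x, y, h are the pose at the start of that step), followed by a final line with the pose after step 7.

0 9/26 45/128 45/256 -9/3328 8 -7 N
1 2/5 90/289 45/289 64/1445 8 -6 E
2 9/29 9/29 9/58 0 9 -6 S
3 18/65 90/257 45/257 -612/16705 9 -7 W
4 9/26 45/128 45/256 -9/3328 8 -7 N
5 2/5 90/289 45/289 64/1445 8 -6 E
6 9/29 9/29 9/58 0 9 -6 S
7 18/65 90/257 45/257 -612/16705 9 -7 W
final 8 -7 N

n=0: pose=(8,-7,N); sL=9/26, sR=45/128; mL=45/256, mR=-9/3328; mL+mR=9/52 → advance +1; mR−mL=-297/1664 → turn -1·90°
n=1: pose=(8,-6,E); sL=2/5, sR=90/289; mL=45/289, mR=64/1445; mL+mR=1/5 → advance +1; mR−mL=-161/1445 → turn -1·90°
n=2: pose=(9,-6,S); sL=9/29, sR=9/29; mL=9/58, mR=0; mL+mR=9/58 → advance +1; mR−mL=-9/58 → turn -1·90°
n=3: pose=(9,-7,W); sL=18/65, sR=90/257; mL=45/257, mR=-612/16705; mL+mR=9/65 → advance +1; mR−mL=-3537/16705 → turn -1·90°
n=4: pose=(8,-7,N); sL=9/26, sR=45/128; mL=45/256, mR=-9/3328; mL+mR=9/52 → advance +1; mR−mL=-297/1664 → turn -1·90°
n=5: pose=(8,-6,E); sL=2/5, sR=90/289; mL=45/289, mR=64/1445; mL+mR=1/5 → advance +1; mR−mL=-161/1445 → turn -1·90°
n=6: pose=(9,-6,S); sL=9/29, sR=9/29; mL=9/58, mR=0; mL+mR=9/58 → advance +1; mR−mL=-9/58 → turn -1·90°
n=7: pose=(9,-7,W); sL=18/65, sR=90/257; mL=45/257, mR=-612/16705; mL+mR=9/65 → advance +1; mR−mL=-3537/16705 → turn -1·90°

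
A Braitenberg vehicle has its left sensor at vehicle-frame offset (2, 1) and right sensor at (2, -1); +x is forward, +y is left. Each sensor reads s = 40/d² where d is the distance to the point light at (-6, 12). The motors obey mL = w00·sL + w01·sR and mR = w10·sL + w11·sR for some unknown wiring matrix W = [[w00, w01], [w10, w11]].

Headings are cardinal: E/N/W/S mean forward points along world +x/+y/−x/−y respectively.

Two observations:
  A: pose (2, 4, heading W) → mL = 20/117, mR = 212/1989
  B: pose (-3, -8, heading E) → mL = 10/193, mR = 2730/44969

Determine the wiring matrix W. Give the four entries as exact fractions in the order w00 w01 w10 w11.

1/2 0 1 -1/2

obs A: pose=(2,4,W) → sL=40/117, sR=8/17, mL=20/117, mR=212/1989
obs B: pose=(-3,-8,E) → sL=20/193, sR=20/233, mL=10/193, mR=2730/44969
sensor matrix S = [[40/117, 8/17], [20/193, 20/233]]; det S = -1736960/89443341
solve [mL_A; mL_B] = S·[w00; w01] and [mR_A; mR_B] = S·[w10; w11]:
  w00 = 1/2, w01 = 0, w10 = 1, w11 = -1/2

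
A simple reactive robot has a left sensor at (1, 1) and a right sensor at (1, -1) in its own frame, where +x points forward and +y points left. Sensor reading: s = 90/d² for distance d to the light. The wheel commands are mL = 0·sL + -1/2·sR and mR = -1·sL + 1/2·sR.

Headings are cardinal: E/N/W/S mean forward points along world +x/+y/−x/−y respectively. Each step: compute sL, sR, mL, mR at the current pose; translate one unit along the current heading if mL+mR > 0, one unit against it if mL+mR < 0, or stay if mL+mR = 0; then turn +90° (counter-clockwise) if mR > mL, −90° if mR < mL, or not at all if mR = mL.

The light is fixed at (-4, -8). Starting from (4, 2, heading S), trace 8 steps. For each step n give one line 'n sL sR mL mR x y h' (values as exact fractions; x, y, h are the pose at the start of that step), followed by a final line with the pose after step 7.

n=0: pose=(4,2,S); sL=5/9, sR=9/13; mL=-9/26, mR=-49/234; mL+mR=-5/9 → advance -1; mR−mL=16/117 → turn +1·90°
n=1: pose=(4,3,E); sL=2/5, sR=90/181; mL=-45/181, mR=-137/905; mL+mR=-2/5 → advance -1; mR−mL=88/905 → turn +1·90°
n=2: pose=(3,3,N); sL=1/2, sR=45/104; mL=-45/208, mR=-59/208; mL+mR=-1/2 → advance -1; mR−mL=-7/104 → turn -1·90°
n=3: pose=(3,2,E); sL=18/37, sR=18/29; mL=-9/29, mR=-189/1073; mL+mR=-18/37 → advance -1; mR−mL=144/1073 → turn +1·90°
n=4: pose=(2,2,N); sL=45/73, sR=9/17; mL=-9/34, mR=-873/2482; mL+mR=-45/73 → advance -1; mR−mL=-108/1241 → turn -1·90°
n=5: pose=(2,1,E); sL=90/149, sR=90/113; mL=-45/113, mR=-3465/16837; mL+mR=-90/149 → advance -1; mR−mL=3240/16837 → turn +1·90°
n=6: pose=(1,1,N); sL=45/58, sR=45/68; mL=-45/136, mR=-1755/3944; mL+mR=-45/58 → advance -1; mR−mL=-225/1972 → turn -1·90°
n=7: pose=(1,0,E); sL=10/13, sR=18/17; mL=-9/17, mR=-53/221; mL+mR=-10/13 → advance -1; mR−mL=64/221 → turn +1·90°

0 5/9 9/13 -9/26 -49/234 4 2 S
1 2/5 90/181 -45/181 -137/905 4 3 E
2 1/2 45/104 -45/208 -59/208 3 3 N
3 18/37 18/29 -9/29 -189/1073 3 2 E
4 45/73 9/17 -9/34 -873/2482 2 2 N
5 90/149 90/113 -45/113 -3465/16837 2 1 E
6 45/58 45/68 -45/136 -1755/3944 1 1 N
7 10/13 18/17 -9/17 -53/221 1 0 E
final 0 0 N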